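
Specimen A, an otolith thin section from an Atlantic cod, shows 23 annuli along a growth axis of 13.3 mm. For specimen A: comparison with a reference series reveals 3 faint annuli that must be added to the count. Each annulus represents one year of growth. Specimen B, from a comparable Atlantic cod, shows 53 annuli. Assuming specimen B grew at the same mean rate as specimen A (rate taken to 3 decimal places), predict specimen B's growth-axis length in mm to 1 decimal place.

27.1 mm

Specimen A: adjusted count: 23 + 3 = 26 annuli.
A: Extension rate ≈ 13.3 / 26 = 0.512 mm/yr.
B's length ≈ 0.512 × 53 = 27.1 mm.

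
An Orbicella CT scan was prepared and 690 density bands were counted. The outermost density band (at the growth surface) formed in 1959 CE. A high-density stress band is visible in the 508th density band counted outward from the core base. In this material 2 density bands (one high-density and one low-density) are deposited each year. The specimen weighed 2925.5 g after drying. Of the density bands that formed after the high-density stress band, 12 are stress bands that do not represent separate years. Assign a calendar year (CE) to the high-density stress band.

Between density band 508 and the growth surface there are 690 − 508 = 182 density bands.
Excluding 12 false density bands: 182 − 12 = 170.
With 2 density bands per year, 170 / 2 = 85 years.
Counting back 85 years from 1959 CE places the high-density stress band in 1959 − 85 = 1874 CE.

1874 CE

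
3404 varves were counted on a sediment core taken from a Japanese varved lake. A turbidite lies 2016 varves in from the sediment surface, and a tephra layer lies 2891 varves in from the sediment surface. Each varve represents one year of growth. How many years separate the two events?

Separation: 2891 − 2016 = 875 varves.
At one varve per year, 875 years elapsed between them.

875 years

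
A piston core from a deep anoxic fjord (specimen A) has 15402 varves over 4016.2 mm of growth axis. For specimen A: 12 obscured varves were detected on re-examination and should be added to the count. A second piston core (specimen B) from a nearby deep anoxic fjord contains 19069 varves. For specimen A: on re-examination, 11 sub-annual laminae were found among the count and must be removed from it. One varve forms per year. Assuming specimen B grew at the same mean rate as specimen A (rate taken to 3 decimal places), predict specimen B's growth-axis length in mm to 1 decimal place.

4977.0 mm

Specimen A: true varve count = 15402 − 11 + 12 = 15403.
A: 4016.2 mm over 15403 years gives 4016.2 / 15403 ≈ 0.261 mm/yr.
B's length ≈ 0.261 × 19069 = 4977.0 mm.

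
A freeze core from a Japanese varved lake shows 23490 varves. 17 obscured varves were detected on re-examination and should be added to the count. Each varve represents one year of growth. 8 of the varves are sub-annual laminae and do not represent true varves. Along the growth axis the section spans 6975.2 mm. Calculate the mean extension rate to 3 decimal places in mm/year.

Correcting the raw count gives 23490 − 8 + 17 = 23499 true varves.
6975.2 mm over 23499 years gives 6975.2 / 23499 ≈ 0.297 mm/year.

0.297 mm/year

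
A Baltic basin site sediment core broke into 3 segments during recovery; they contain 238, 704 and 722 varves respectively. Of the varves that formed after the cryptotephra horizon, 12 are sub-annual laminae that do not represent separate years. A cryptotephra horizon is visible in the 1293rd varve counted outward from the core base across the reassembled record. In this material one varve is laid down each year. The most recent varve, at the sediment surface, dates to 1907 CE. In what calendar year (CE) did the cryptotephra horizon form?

1548 CE

Total varves = 238 + 704 + 722 = 1664.
The cryptotephra horizon sits at varve 1293 from the core base, so 1664 − 1293 = 371 varves formed after it.
Excluding 12 false varves: 371 − 12 = 359.
Counting back 359 years from 1907 CE places the cryptotephra horizon in 1907 − 359 = 1548 CE.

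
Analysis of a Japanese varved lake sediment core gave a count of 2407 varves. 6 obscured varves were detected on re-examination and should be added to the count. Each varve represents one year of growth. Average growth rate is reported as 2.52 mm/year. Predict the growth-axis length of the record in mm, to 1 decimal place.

After corrections the count is 2407 + 6 = 2413 varves.
Length ≈ 2.52 × 2413 = 6080.8 mm.

6080.8 mm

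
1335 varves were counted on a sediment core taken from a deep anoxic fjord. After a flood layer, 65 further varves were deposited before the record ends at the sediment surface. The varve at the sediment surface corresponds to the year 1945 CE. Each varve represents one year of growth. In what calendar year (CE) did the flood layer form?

There are 65 varves younger than the flood layer.
The varve at the sediment surface is 1945 CE, so the flood layer dates to 1945 − 65 = 1880 CE.

1880 CE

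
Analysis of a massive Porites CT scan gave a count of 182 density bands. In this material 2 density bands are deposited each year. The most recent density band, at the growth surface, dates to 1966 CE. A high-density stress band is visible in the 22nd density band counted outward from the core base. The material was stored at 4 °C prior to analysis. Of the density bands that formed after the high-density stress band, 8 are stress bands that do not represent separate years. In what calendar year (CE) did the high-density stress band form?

The high-density stress band sits at density band 22 from the core base, so 182 − 22 = 160 density bands formed after it.
Removing the 8 false density bands leaves 160 − 8 = 152 true density bands beyond the high-density stress band.
Dividing by 2 density bands per year: 152 / 2 = 76 years.
The density band at the growth surface is 1966 CE, so the high-density stress band dates to 1966 − 76 = 1890 CE.

1890 CE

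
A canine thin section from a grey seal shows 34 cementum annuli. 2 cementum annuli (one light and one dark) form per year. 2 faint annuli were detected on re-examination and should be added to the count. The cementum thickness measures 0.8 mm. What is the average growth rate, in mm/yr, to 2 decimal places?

Adjusted count: 34 + 2 = 36 cementum annuli.
36 cementum annuli at 2 per year is 36 / 2 = 18 years.
Extension rate ≈ 0.8 / 18 = 0.04 mm/yr.

0.04 mm/yr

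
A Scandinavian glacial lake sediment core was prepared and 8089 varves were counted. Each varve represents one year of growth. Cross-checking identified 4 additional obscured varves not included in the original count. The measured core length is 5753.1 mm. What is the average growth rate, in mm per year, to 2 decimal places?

0.71 mm per year

Adjusted count: 8089 + 4 = 8093 varves.
Extension rate ≈ 5753.1 / 8093 = 0.71 mm per year.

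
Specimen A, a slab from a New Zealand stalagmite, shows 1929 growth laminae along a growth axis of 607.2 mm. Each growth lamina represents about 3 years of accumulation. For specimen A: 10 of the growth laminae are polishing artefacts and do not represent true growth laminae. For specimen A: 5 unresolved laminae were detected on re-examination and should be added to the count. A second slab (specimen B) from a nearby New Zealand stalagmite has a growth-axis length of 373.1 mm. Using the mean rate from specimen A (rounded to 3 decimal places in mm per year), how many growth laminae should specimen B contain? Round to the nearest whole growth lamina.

Specimen A: correcting the raw count gives 1929 − 10 + 5 = 1924 true growth laminae.
Specimen A: 1924 growth laminae at 3 years each span 1924 × 3 = 5772 years.
A: 607.2 mm over 5772 years gives 607.2 / 5772 ≈ 0.105 mm per year.
For B, 373.1 / 0.105 = 3553.33 years; at 3 years per growth lamina that is 3553.33 / 3 ≈ 1184 growth laminae.

1184 growth laminae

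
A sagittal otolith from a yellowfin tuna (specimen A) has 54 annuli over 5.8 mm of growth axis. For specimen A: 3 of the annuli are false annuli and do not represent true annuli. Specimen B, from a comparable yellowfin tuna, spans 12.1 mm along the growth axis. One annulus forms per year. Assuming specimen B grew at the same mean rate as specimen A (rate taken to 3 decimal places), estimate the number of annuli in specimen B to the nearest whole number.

106 annuli

Specimen A: after corrections the count is 54 − 3 = 51 annuli.
A: 5.8 mm over 51 years gives 5.8 / 51 ≈ 0.114 mm/yr.
Specimen B: 12.1 mm / 0.114 mm per year = 106.14 years ≈ 106 annuli.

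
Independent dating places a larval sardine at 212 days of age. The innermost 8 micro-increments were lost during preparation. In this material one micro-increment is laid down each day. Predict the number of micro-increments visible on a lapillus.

204 micro-increments

At one micro-increment per day, 212 days correspond to 212 micro-increments.
Less the 8 uncaptured micro-increments: 212 − 8 = 204.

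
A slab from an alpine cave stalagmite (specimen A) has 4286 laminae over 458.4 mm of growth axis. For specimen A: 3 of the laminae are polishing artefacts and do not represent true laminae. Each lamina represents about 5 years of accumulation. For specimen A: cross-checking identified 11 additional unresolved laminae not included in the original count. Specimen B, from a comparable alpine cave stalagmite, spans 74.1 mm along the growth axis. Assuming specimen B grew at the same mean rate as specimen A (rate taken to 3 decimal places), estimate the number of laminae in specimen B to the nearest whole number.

706 laminae

Specimen A: after corrections the count is 4286 − 3 + 11 = 4294 laminae.
Specimen A: 4294 laminae at 5 years each span 4294 × 5 = 21470 years.
A: 458.4 mm over 21470 years gives 458.4 / 21470 ≈ 0.021 mm/year.
B spans 74.1 / 0.021 = 3528.57 years; at 5 years per lamina that is 3528.57 / 5 ≈ 706 laminae.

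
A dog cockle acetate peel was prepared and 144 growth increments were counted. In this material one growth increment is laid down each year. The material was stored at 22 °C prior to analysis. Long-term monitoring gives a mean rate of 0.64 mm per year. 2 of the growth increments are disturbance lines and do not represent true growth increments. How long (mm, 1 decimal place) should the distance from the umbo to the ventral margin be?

Correcting the raw count gives 144 − 2 = 142 true growth increments.
Length ≈ 0.64 × 142 = 90.9 mm.

90.9 mm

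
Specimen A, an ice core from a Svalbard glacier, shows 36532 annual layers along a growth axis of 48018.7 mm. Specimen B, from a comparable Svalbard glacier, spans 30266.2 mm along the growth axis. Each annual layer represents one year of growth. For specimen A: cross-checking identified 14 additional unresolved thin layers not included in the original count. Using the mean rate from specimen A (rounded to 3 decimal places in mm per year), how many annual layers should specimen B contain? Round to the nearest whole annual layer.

23034 annual layers

Specimen A: adjusted count: 36532 + 14 = 36546 annual layers.
A: Mean rate = 48018.7 mm / 36546 years ≈ 1.314 mm/yr.
Specimen B: 30266.2 mm / 1.314 mm per year = 23033.64 years ≈ 23034 annual layers.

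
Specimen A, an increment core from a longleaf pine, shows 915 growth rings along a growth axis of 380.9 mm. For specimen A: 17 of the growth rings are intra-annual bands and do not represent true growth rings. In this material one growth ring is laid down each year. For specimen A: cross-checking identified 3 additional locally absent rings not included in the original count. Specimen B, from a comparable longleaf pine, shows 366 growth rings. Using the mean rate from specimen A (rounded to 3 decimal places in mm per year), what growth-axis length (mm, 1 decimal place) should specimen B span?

Specimen A: after corrections the count is 915 − 17 + 3 = 901 growth rings.
A: 380.9 mm over 901 years gives 380.9 / 901 ≈ 0.423 mm/year.
For B, 0.423 mm/year × 366 years = 154.8 mm.

154.8 mm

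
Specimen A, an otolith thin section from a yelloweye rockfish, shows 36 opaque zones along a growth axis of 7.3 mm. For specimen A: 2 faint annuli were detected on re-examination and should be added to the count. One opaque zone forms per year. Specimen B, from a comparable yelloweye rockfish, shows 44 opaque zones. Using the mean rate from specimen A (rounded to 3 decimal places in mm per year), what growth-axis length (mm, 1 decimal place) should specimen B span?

Specimen A: after corrections the count is 36 + 2 = 38 opaque zones.
A: 7.3 mm over 38 years gives 7.3 / 38 ≈ 0.192 mm per year.
Length of B = 0.192 × 44 = 8.4 mm.

8.4 mm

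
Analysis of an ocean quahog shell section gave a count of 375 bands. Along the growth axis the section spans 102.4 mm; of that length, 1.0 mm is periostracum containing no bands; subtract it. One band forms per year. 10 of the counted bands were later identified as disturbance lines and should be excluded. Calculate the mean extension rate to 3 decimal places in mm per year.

0.278 mm per year

True band count = 375 − 10 = 365.
The growth record spans 102.4 − 1.0 = 101.4 mm.
101.4 mm over 365 years gives 101.4 / 365 ≈ 0.278 mm per year.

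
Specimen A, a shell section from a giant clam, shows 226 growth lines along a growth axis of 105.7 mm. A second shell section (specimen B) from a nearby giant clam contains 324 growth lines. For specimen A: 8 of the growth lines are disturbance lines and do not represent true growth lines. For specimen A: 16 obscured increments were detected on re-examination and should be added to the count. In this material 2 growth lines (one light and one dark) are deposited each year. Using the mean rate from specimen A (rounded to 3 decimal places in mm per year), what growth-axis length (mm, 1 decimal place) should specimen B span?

146.3 mm

Specimen A: after corrections the count is 226 − 8 + 16 = 234 growth lines.
Specimen A: dividing by 2 growth lines per year: 234 / 2 = 117 years.
A: Extension rate ≈ 105.7 / 117 = 0.903 mm per year.
Specimen B: 324 growth lines at 2 per year is 324 / 2 = 162 years. B's length ≈ 0.903 × 162 = 146.3 mm.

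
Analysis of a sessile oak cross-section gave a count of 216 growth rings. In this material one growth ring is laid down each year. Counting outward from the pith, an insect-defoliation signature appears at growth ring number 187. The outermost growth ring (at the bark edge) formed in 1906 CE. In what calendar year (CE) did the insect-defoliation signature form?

216 − 187 = 29 growth rings lie beyond the insect-defoliation signature toward the bark edge.
The growth ring at the bark edge is 1906 CE, so the insect-defoliation signature dates to 1906 − 29 = 1877 CE.

1877 CE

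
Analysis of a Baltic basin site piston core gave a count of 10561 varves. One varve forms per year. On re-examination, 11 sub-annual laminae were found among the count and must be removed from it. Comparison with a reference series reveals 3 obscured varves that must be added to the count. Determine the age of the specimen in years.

10553 yr

Adjusted count: 10561 − 11 + 3 = 10553 varves.
With a one-to-one varve periodicity this is 10553 years.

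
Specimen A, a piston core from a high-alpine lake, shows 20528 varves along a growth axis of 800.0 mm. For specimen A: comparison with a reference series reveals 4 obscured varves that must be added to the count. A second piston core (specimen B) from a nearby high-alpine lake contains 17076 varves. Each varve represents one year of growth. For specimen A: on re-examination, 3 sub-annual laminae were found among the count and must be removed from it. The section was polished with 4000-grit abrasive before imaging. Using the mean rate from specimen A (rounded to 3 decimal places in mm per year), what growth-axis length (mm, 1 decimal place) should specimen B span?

Specimen A: after corrections the count is 20528 − 3 + 4 = 20529 varves.
A: Extension rate ≈ 800.0 / 20529 = 0.039 mm per year.
For B, 0.039 mm/year × 17076 years = 666.0 mm.

666.0 mm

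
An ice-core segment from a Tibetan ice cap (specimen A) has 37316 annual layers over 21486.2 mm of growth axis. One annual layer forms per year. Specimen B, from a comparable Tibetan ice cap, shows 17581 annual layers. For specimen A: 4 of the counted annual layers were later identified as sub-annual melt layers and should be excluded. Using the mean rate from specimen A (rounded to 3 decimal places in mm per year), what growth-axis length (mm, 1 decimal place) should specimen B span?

10126.7 mm

Specimen A: correcting the raw count gives 37316 − 4 = 37312 true annual layers.
A: Extension rate ≈ 21486.2 / 37312 = 0.576 mm/yr.
Length of B = 0.576 × 17581 = 10126.7 mm.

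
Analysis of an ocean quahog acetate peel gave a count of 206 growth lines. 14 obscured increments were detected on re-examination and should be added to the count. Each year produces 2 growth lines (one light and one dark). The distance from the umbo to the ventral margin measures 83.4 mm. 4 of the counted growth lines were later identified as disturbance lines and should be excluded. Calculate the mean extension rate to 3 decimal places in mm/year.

Correcting the raw count gives 206 − 4 + 14 = 216 true growth lines.
With 2 growth lines per year, 216 / 2 = 108 years.
83.4 mm over 108 years gives 83.4 / 108 ≈ 0.772 mm/year.

0.772 mm/year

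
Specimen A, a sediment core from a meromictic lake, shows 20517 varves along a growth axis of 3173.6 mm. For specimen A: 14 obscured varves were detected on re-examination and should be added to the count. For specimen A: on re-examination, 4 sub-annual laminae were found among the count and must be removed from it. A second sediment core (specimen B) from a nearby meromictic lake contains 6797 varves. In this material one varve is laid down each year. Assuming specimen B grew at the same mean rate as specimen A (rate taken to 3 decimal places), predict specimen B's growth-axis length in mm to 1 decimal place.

1053.5 mm

Specimen A: adjusted count: 20517 − 4 + 14 = 20527 varves.
A: Extension rate ≈ 3173.6 / 20527 = 0.155 mm/year.
B's length ≈ 0.155 × 6797 = 1053.5 mm.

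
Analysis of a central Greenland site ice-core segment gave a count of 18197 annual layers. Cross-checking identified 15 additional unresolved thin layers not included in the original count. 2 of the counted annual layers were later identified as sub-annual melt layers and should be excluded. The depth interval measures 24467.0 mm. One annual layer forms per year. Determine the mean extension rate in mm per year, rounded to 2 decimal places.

Correcting the raw count gives 18197 − 2 + 15 = 18210 true annual layers.
Extension rate ≈ 24467.0 / 18210 = 1.34 mm per year.

1.34 mm per year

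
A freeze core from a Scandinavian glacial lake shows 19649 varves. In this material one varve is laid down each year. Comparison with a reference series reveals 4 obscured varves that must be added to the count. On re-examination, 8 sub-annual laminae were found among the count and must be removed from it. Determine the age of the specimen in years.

19645 yr

True varve count = 19649 − 8 + 4 = 19645.
At one varve per year, that is 19645 years.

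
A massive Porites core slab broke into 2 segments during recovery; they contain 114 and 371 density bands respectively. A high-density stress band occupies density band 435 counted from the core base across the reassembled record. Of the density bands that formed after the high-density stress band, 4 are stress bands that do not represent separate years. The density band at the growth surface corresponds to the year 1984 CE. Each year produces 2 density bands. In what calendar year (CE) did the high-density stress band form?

Total density bands = 114 + 371 = 485.
Between density band 435 and the growth surface there are 485 − 435 = 50 density bands.
50 − 4 false = 46 true density bands after the high-density stress band.
46 density bands at 2 per year is 46 / 2 = 23 years.
Counting back 23 years from 1984 CE places the high-density stress band in 1984 − 23 = 1961 CE.

1961 CE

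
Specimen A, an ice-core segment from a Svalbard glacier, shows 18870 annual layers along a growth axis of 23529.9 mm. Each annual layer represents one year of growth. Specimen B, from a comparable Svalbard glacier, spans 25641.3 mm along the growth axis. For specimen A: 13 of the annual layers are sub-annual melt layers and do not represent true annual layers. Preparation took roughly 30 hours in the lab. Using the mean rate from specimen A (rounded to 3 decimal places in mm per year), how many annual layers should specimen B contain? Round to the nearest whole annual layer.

Specimen A: adjusted count: 18870 − 13 = 18857 annual layers.
A: 23529.9 mm over 18857 years gives 23529.9 / 18857 ≈ 1.248 mm/year.
For B, 25641.3 / 1.248 = 20545.91 years ≈ 20546 annual layers.

20546 annual layers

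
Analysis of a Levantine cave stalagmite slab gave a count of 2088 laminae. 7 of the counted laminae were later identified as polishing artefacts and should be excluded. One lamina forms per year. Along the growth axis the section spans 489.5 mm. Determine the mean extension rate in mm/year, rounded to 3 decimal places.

After corrections the count is 2088 − 7 = 2081 laminae.
Extension rate ≈ 489.5 / 2081 = 0.235 mm/year.

0.235 mm/year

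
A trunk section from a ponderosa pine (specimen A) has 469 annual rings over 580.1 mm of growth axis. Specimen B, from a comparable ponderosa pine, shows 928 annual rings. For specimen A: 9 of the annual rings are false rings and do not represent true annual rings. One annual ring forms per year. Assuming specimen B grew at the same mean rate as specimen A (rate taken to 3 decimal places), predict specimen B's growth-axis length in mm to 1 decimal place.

1170.2 mm

Specimen A: correcting the raw count gives 469 − 9 = 460 true annual rings.
A: 580.1 mm over 460 years gives 580.1 / 460 ≈ 1.261 mm/year.
Length of B = 1.261 × 928 = 1170.2 mm.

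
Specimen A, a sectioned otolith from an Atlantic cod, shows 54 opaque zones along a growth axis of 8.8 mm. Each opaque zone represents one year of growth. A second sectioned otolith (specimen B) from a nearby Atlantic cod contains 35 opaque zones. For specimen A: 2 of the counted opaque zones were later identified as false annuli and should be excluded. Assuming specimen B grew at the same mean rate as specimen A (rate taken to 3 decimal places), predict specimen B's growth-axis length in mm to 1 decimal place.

Specimen A: true opaque zone count = 54 − 2 = 52.
A: 8.8 mm over 52 years gives 8.8 / 52 ≈ 0.169 mm/year.
B's length ≈ 0.169 × 35 = 5.9 mm.

5.9 mm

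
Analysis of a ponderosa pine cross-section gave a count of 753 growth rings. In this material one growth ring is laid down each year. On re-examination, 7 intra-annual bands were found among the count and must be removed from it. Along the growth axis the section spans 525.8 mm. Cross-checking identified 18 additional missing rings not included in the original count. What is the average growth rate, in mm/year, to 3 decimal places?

0.688 mm/year

After corrections the count is 753 − 7 + 18 = 764 growth rings.
Mean rate = 525.8 mm / 764 years ≈ 0.688 mm/year.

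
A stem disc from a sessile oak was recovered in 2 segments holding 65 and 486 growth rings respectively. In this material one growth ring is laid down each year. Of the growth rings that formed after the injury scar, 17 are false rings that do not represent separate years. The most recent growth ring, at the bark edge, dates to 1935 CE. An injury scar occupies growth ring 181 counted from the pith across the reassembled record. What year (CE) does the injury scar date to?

Total growth rings = 65 + 486 = 551.
Between growth ring 181 and the bark edge there are 551 − 181 = 370 growth rings.
Excluding 17 false growth rings: 370 − 17 = 353.
1935 − 353 = 1582 CE.

1582 CE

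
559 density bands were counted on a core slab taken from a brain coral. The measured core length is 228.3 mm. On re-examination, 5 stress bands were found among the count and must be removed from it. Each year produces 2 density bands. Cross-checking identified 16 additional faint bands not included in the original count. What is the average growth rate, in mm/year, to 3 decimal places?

0.801 mm/year

Adjusted count: 559 − 5 + 16 = 570 density bands.
With 2 density bands per year, 570 / 2 = 285 years.
Mean rate = 228.3 mm / 285 years ≈ 0.801 mm/year.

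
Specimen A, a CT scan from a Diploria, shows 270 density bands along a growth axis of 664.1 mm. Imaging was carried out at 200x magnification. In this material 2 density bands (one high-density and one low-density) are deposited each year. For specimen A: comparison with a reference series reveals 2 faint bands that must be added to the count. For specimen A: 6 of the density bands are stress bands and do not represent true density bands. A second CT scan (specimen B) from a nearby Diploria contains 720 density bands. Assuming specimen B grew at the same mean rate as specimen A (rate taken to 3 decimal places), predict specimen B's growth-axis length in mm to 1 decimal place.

1797.5 mm

Specimen A: correcting the raw count gives 270 − 6 + 2 = 266 true density bands.
Specimen A: dividing by 2 density bands per year: 266 / 2 = 133 years.
A: Mean rate = 664.1 mm / 133 years ≈ 4.993 mm/yr.
Specimen B: with 2 density bands per year, 720 / 2 = 360 years. For B, 4.993 mm/year × 360 years = 1797.5 mm.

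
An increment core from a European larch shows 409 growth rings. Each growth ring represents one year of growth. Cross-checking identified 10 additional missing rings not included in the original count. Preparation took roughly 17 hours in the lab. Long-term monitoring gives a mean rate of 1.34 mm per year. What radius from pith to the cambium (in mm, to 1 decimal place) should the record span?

561.5 mm

True growth ring count = 409 + 10 = 419.
Predicted length = 1.34 mm/year × 419 years = 561.5 mm.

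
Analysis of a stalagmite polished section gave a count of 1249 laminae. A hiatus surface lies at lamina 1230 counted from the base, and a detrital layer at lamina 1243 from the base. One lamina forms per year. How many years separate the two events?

The two markers are separated by 1243 − 1230 = 13 laminae.
One lamina per year makes the interval 13 years.

13 years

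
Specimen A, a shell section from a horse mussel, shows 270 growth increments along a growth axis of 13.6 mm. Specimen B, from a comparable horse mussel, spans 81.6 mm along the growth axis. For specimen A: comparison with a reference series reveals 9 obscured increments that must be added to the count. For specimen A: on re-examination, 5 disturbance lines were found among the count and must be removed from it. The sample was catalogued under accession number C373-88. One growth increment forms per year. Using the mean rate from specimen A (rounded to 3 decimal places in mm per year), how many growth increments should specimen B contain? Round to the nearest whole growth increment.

Specimen A: after corrections the count is 270 − 5 + 9 = 274 growth increments.
A: 13.6 mm over 274 years gives 13.6 / 274 ≈ 0.050 mm/yr.
For B, 81.6 / 0.050 = 1632.00 years ≈ 1632 growth increments.

1632 growth increments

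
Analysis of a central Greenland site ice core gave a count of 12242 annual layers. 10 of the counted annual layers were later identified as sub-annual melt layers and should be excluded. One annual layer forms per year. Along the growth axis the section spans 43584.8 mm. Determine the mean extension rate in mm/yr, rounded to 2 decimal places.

After corrections the count is 12242 − 10 = 12232 annual layers.
43584.8 mm over 12232 years gives 43584.8 / 12232 ≈ 3.56 mm/yr.

3.56 mm/yr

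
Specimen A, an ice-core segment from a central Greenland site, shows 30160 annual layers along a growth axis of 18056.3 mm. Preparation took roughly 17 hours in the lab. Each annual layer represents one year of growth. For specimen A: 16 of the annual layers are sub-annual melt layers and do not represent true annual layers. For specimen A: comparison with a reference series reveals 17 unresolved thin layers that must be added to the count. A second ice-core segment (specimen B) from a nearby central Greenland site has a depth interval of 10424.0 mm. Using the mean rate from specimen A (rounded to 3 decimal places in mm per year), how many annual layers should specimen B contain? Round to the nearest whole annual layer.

17402 annual layers

Specimen A: after corrections the count is 30160 − 16 + 17 = 30161 annual layers.
A: 18056.3 mm over 30161 years gives 18056.3 / 30161 ≈ 0.599 mm per year.
B spans 10424.0 / 0.599 = 17402.34 years ≈ 17402 annual layers.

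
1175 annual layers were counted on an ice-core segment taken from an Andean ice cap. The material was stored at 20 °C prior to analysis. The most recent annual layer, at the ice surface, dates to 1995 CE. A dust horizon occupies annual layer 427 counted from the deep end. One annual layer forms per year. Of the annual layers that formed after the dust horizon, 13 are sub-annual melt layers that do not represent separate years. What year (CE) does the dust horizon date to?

1260 CE

1175 − 427 = 748 annual layers lie beyond the dust horizon toward the ice surface.
Excluding 13 false annual layers: 748 − 13 = 735.
Counting back 735 years from 1995 CE places the dust horizon in 1995 − 735 = 1260 CE.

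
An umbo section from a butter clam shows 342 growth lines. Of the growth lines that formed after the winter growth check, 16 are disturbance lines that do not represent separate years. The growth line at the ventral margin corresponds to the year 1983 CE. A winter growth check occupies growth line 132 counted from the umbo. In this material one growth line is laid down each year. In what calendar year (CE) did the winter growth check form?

The winter growth check sits at growth line 132 from the umbo, so 342 − 132 = 210 growth lines formed after it.
Excluding 16 false growth lines: 210 − 16 = 194.
1983 − 194 = 1789 CE.

1789 CE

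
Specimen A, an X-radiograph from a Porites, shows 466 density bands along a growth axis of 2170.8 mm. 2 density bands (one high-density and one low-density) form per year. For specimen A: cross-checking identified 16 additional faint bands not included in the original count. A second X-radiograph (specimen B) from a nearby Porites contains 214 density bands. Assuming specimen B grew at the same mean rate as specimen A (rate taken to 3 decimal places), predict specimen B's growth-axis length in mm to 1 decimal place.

963.7 mm

Specimen A: true density band count = 466 + 16 = 482.
Specimen A: dividing by 2 density bands per year: 482 / 2 = 241 years.
A: 2170.8 mm over 241 years gives 2170.8 / 241 ≈ 9.007 mm/year.
Specimen B: 214 density bands at 2 per year is 214 / 2 = 107 years. For B, 9.007 mm/year × 107 years = 963.7 mm.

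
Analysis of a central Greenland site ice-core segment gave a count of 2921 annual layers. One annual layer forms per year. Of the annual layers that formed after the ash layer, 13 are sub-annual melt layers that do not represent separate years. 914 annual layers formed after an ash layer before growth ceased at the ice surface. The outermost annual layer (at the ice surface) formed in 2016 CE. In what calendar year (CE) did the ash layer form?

1115 CE

914 annual layers post-date the ash layer.
Excluding 13 false annual layers: 914 − 13 = 901.
The annual layer at the ice surface is 2016 CE, so the ash layer dates to 2016 − 901 = 1115 CE.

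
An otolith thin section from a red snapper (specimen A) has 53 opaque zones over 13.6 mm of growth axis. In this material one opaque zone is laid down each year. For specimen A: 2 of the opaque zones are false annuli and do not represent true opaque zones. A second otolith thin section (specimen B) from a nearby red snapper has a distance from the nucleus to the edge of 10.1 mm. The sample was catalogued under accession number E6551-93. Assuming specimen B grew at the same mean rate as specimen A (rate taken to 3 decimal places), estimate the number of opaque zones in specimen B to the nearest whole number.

38 opaque zones

Specimen A: true opaque zone count = 53 − 2 = 51.
A: 13.6 mm over 51 years gives 13.6 / 51 ≈ 0.267 mm per year.
Specimen B: 10.1 mm / 0.267 mm per year = 37.83 years ≈ 38 opaque zones.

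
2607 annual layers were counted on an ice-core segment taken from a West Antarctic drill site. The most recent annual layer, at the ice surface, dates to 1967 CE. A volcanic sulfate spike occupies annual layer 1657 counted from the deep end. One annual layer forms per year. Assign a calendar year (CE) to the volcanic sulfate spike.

The volcanic sulfate spike sits at annual layer 1657 from the deep end, so 2607 − 1657 = 950 annual layers formed after it.
1967 − 950 = 1017 CE.

1017 CE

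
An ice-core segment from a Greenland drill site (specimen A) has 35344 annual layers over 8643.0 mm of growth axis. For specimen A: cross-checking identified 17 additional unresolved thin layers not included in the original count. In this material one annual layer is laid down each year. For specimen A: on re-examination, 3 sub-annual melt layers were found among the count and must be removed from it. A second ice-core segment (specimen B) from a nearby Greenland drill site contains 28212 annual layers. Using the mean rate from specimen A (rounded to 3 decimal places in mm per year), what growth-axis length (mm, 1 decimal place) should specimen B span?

6883.7 mm

Specimen A: correcting the raw count gives 35344 − 3 + 17 = 35358 true annual layers.
A: Mean rate = 8643.0 mm / 35358 years ≈ 0.244 mm per year.
B's length ≈ 0.244 × 28212 = 6883.7 mm.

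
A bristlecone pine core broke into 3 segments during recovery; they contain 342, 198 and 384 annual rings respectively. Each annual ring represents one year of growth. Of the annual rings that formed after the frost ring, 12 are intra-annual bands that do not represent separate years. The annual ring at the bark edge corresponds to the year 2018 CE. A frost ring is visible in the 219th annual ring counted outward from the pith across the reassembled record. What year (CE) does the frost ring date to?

1325 CE

Total annual rings = 342 + 198 + 384 = 924.
924 − 219 = 705 annual rings lie beyond the frost ring toward the bark edge.
705 − 12 false = 693 true annual rings after the frost ring.
The annual ring at the bark edge is 2018 CE, so the frost ring dates to 2018 − 693 = 1325 CE.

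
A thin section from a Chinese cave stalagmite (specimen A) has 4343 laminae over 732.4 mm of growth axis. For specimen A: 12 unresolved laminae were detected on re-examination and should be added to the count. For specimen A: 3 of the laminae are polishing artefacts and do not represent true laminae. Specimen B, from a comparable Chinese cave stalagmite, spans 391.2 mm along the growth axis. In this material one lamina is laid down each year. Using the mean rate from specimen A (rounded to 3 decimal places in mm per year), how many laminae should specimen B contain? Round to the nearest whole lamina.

Specimen A: correcting the raw count gives 4343 − 3 + 12 = 4352 true laminae.
A: 732.4 mm over 4352 years gives 732.4 / 4352 ≈ 0.168 mm per year.
For B, 391.2 / 0.168 = 2328.57 years ≈ 2329 laminae.

2329 laminae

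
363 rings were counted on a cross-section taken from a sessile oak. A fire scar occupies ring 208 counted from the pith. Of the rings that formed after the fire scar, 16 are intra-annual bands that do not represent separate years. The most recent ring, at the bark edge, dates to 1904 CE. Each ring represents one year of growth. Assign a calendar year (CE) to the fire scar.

363 − 208 = 155 rings lie beyond the fire scar toward the bark edge.
155 − 16 false = 139 true rings after the fire scar.
The ring at the bark edge is 1904 CE, so the fire scar dates to 1904 − 139 = 1765 CE.

1765 CE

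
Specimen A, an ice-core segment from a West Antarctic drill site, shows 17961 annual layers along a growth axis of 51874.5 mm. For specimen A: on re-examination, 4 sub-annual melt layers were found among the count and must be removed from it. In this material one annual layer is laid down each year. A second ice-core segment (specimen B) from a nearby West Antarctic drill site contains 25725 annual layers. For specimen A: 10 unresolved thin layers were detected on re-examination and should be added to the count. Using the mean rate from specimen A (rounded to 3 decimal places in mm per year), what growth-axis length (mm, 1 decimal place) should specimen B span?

74268.1 mm

Specimen A: after corrections the count is 17961 − 4 + 10 = 17967 annual layers.
A: Extension rate ≈ 51874.5 / 17967 = 2.887 mm/year.
Length of B = 2.887 × 25725 = 74268.1 mm.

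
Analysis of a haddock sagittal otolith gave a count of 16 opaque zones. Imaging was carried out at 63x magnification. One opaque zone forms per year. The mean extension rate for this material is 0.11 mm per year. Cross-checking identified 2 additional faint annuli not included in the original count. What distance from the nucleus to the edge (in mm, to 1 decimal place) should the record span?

2.0 mm

Adjusted count: 16 + 2 = 18 opaque zones.
Predicted length = 0.11 mm/year × 18 years = 2.0 mm.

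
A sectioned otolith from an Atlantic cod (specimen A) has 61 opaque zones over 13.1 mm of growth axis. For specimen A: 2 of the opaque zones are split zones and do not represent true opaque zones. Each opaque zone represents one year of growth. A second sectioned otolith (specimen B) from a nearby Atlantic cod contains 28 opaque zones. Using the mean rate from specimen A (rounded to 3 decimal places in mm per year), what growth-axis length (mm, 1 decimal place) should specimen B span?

Specimen A: adjusted count: 61 − 2 = 59 opaque zones.
A: Mean rate = 13.1 mm / 59 years ≈ 0.222 mm/yr.
B's length ≈ 0.222 × 28 = 6.2 mm.

6.2 mm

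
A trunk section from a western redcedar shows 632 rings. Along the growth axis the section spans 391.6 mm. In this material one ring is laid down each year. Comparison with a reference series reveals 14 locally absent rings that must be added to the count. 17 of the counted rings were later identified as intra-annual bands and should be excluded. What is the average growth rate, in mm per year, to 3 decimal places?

Correcting the raw count gives 632 − 17 + 14 = 629 true rings.
Extension rate ≈ 391.6 / 629 = 0.623 mm per year.

0.623 mm per year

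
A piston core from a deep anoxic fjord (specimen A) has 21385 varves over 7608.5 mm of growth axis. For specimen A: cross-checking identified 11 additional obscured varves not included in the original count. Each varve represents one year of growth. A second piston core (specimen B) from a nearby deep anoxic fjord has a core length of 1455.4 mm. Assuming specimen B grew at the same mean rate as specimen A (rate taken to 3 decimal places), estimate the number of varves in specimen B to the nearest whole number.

Specimen A: true varve count = 21385 + 11 = 21396.
A: 7608.5 mm over 21396 years gives 7608.5 / 21396 ≈ 0.356 mm/year.
B spans 1455.4 / 0.356 = 4088.20 years ≈ 4088 varves.

4088 varves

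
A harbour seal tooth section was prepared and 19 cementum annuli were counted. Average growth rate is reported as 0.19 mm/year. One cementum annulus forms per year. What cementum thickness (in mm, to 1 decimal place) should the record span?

3.6 mm

19 years of growth are recorded.
Predicted length = 0.19 mm/year × 19 years = 3.6 mm.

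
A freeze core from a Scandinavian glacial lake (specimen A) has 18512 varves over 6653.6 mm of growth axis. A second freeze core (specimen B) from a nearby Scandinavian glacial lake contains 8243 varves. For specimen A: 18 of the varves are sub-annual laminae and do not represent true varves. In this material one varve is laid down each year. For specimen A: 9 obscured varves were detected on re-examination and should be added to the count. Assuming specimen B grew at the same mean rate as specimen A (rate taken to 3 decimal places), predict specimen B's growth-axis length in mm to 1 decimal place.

2967.5 mm

Specimen A: adjusted count: 18512 − 18 + 9 = 18503 varves.
A: Extension rate ≈ 6653.6 / 18503 = 0.360 mm per year.
Length of B = 0.360 × 8243 = 2967.5 mm.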